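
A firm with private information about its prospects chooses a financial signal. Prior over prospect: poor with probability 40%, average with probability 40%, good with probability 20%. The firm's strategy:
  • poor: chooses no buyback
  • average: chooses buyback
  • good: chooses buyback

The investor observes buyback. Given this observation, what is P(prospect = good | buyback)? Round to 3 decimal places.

P(buyback) = 0.4·0 + 0.4·1 + 0.2·1 = 0.6
P(good | buyback) = (0.2·1) / 0.6 = 0.2 / 0.6 = 0.333333

0.333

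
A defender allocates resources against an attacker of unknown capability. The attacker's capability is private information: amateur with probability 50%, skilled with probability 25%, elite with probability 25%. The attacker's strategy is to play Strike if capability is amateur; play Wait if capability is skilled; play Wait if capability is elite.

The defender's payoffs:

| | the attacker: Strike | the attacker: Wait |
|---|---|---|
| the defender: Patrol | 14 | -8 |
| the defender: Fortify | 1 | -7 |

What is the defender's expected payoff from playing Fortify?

Take the expectation over the attacker's capability, weighting each type's action by its prior probability.
E[Fortify] = 0.5·1 + 0.25·(-7) + 0.25·(-7) = 0.5 + (-1.75) + (-1.75) = -3

-3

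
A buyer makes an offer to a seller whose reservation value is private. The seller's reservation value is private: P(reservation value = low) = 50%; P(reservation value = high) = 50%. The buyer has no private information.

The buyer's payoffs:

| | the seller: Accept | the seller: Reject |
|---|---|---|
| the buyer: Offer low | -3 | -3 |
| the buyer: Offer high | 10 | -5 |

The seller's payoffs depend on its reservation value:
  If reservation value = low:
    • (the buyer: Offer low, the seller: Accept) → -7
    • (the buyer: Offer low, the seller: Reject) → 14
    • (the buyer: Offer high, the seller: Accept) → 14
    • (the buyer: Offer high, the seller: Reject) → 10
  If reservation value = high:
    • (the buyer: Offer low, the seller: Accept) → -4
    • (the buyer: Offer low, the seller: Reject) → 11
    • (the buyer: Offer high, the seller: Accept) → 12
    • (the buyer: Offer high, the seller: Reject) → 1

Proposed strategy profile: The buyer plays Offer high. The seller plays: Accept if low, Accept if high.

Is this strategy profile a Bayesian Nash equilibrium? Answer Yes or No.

Yes

The buyer plays Offer high: E[Offer high] = 0.5·(10) + 0.5·(10) = 10; E[Offer low] = -3. Best-responding. ✓
The seller (reservation value low), facing Offer high: Accept gives 14, Reject gives 10. Proposed Accept is best. ✓
The seller (reservation value high), facing Offer high: Accept gives 12, Reject gives 1. Proposed Accept is best. ✓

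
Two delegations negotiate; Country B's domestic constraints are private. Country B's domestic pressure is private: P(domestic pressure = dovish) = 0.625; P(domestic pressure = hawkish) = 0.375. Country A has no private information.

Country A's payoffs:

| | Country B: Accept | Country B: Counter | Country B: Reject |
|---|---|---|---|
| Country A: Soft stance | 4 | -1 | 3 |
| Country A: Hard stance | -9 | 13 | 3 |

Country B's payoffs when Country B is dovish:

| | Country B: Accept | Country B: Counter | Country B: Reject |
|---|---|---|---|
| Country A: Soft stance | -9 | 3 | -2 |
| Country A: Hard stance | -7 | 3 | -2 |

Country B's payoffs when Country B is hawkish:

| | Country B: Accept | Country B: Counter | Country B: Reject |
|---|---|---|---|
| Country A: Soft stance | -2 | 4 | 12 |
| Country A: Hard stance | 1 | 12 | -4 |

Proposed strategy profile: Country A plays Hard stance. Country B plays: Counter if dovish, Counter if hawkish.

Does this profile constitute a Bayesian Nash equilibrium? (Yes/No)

Yes

Country A plays Hard stance: E[Hard stance] = 0.625·(13) + 0.375·(13) = 13; E[Soft stance] = -1. Best-responding. ✓
Country B (domestic pressure dovish), facing Hard stance: Accept gives -7, Counter gives 3, Reject gives -2. Proposed Counter is best. ✓
Country B (domestic pressure hawkish), facing Hard stance: Accept gives 1, Counter gives 12, Reject gives -4. Proposed Counter is best. ✓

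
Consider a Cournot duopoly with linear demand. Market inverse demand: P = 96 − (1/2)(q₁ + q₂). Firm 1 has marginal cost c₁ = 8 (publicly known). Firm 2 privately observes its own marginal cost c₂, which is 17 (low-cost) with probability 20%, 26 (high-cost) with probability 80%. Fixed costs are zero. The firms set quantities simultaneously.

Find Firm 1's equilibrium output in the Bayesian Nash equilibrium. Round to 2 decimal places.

Type-c best response for Firm 2: q₂(c) = (96 − c) − q₁/2.
Firm 1 maximizes expected profit; its first-order condition is 96 − q₁ − (1/2)E[q₂] − 8 = 0.
Substituting E[q₂] and solving: E[c₂] = 24.2, so q₁ = (96 − 2·8 + 24.2)/(3/2) = 69.4667.

69.47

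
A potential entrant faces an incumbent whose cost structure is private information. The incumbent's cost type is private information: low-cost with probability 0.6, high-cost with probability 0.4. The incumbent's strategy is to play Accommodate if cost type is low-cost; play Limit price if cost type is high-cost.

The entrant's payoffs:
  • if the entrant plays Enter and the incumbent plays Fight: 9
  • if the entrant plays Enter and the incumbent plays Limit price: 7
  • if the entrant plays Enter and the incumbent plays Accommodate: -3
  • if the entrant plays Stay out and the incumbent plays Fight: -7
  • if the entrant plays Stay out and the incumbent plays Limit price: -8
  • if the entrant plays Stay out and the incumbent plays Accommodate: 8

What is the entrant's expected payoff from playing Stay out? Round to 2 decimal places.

E[Stay out] = 0.6·8 + 0.4·(-8) = 4.8 + (-3.2) = 1.6

1.60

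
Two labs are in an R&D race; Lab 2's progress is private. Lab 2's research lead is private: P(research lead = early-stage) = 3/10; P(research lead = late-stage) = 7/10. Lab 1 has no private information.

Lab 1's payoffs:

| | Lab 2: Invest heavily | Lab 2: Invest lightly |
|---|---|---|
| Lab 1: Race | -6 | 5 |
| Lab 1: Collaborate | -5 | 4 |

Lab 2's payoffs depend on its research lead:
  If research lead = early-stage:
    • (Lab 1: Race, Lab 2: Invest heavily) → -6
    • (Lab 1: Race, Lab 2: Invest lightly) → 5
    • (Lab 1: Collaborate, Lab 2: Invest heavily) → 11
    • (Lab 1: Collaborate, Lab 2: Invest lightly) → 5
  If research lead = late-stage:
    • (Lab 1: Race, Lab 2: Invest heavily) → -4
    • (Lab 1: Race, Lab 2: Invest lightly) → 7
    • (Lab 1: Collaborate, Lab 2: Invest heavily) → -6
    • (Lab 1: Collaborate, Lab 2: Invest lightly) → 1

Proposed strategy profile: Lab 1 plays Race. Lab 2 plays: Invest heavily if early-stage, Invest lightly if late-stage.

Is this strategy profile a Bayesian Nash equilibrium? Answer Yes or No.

Lab 1 plays Race: E[Race] = 3/10·(-6) + 7/10·(5) = 17/10; E[Collaborate] = 13/10. Best-responding. ✓
Lab 2 (research lead early-stage), facing Race: Invest heavily gives -6, Invest lightly gives 5. Proposed Invest heavily is not best — profitable deviation exists. ✗
Lab 2 (research lead late-stage), facing Race: Invest heavily gives -4, Invest lightly gives 7. Proposed Invest lightly is best. ✓

No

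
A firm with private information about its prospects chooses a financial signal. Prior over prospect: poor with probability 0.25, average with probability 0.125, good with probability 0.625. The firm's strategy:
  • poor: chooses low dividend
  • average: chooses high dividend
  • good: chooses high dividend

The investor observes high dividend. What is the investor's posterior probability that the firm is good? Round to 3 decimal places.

0.833

P(high dividend) = 0.25·0 + 0.125·1 + 0.625·1 = 0.75
P(good | high dividend) = (0.625·1) / 0.75 = 0.625 / 0.75 = 0.833333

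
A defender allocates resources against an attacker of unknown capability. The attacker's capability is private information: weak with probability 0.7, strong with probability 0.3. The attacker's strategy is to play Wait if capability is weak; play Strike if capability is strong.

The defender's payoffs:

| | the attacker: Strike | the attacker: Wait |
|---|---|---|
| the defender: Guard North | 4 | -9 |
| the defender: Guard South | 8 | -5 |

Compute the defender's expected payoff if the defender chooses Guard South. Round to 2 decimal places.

-1.10

E[Guard South] = 0.7·(-5) + 0.3·8 = (-3.5) + 2.4 = -1.1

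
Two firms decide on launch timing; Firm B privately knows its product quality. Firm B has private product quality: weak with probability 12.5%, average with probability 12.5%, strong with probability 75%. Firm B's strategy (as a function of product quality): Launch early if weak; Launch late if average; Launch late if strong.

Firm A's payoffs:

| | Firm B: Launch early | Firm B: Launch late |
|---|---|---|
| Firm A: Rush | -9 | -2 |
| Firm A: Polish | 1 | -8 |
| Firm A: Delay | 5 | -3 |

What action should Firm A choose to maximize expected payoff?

Delay

Compute Firm A's expected payoff for each action, taking the expectation over Firm B's type.
E[Rush] = 0.125·(-9) + 0.125·(-2) + 0.75·(-2) = -2.875
E[Polish] = 0.125·(1) + 0.125·(-8) + 0.75·(-8) = -6.875
E[Delay] = 0.125·(5) + 0.125·(-3) + 0.75·(-3) = -2
Best response: Delay (-2 is the largest).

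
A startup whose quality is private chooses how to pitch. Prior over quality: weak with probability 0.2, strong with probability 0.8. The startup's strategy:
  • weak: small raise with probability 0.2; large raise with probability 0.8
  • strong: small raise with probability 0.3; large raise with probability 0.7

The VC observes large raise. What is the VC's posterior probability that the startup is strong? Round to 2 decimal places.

0.78

Apply Bayes' rule using the sender's strategy as the likelihood.
P(large raise) = 0.2·0.8 + 0.8·0.7 = 0.72
P(strong | large raise) = (0.8·0.7) / 0.72 = 0.56 / 0.72 = 0.777778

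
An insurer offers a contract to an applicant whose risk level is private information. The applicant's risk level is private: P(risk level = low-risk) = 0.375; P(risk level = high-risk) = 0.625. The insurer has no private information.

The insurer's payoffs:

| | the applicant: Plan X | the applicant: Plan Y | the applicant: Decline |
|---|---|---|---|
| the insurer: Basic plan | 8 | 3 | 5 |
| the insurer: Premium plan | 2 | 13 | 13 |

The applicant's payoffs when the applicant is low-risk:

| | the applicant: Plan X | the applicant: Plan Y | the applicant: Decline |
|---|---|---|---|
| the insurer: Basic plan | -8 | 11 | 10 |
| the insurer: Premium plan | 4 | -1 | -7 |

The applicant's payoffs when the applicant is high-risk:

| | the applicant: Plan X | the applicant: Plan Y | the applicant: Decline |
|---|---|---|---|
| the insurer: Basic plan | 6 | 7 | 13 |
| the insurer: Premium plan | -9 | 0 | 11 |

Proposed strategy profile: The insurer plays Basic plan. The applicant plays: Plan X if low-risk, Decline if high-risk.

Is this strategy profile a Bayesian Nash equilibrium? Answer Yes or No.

A profile is a BNE iff every type of every player is best-responding given beliefs about the other side.
The insurer plays Basic plan: E[Basic plan] = 0.375·(8) + 0.625·(5) = 6.125; E[Premium plan] = 8.875. Not best-responding. ✗
The applicant (risk level low-risk), facing Basic plan: Plan X gives -8, Plan Y gives 11, Decline gives 10. Proposed Plan X is not best — profitable deviation exists. ✗
The applicant (risk level high-risk), facing Basic plan: Plan X gives 6, Plan Y gives 7, Decline gives 13. Proposed Decline is best. ✓

No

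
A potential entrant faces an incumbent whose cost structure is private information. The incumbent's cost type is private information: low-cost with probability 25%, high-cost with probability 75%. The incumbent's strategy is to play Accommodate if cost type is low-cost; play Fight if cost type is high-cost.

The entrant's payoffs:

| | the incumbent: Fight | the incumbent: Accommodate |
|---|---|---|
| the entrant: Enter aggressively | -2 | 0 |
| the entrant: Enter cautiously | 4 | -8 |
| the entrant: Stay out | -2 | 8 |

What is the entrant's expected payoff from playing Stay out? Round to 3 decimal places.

0.500

E[Stay out] = 0.25·8 + 0.75·(-2) = 2 + (-1.5) = 0.5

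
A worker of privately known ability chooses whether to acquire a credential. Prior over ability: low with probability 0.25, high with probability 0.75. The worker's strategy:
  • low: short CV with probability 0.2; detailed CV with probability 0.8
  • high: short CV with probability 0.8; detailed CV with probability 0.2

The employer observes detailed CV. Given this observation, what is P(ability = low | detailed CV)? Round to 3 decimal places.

0.571

P(detailed CV) = 0.25·0.8 + 0.75·0.2 = 0.35
P(low | detailed CV) = (0.25·0.8) / 0.35 = 0.2 / 0.35 = 0.571429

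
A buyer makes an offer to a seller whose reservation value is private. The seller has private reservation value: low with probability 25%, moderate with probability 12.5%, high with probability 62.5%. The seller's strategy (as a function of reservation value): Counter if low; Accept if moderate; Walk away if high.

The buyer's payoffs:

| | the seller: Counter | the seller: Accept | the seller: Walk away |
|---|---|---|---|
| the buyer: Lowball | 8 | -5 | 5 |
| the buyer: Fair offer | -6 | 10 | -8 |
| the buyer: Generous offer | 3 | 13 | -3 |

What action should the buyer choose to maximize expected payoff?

Lowball

E[Lowball] = 0.25·(8) + 0.125·(-5) + 0.625·(5) = 4.5
E[Fair offer] = 0.25·(-6) + 0.125·(10) + 0.625·(-8) = -5.25
E[Generous offer] = 0.25·(3) + 0.125·(13) + 0.625·(-3) = 0.5
Best response: Lowball (4.5 is the largest).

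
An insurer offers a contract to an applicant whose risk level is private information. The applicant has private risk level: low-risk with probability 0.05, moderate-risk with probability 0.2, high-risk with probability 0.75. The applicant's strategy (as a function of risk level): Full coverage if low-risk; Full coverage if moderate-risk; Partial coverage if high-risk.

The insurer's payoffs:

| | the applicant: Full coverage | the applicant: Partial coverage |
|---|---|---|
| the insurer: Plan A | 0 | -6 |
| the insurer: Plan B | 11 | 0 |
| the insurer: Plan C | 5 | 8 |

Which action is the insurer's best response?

E[Plan A] = 0.05·(0) + 0.2·(0) + 0.75·(-6) = -4.5
E[Plan B] = 0.05·(11) + 0.2·(11) + 0.75·(0) = 2.75
E[Plan C] = 0.05·(5) + 0.2·(5) + 0.75·(8) = 7.25
Best response: Plan C (7.25 is the largest).

Plan C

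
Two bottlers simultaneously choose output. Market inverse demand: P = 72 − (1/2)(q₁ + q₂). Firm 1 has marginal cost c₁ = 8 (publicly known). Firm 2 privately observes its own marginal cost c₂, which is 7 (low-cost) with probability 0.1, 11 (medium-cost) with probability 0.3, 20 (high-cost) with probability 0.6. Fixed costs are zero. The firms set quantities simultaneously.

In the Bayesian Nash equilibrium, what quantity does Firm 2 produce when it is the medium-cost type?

37

Type-c best response for Firm 2: q₂(c) = (72 − c) − q₁/2.
Firm 1 maximizes expected profit; its first-order condition is 72 − q₁ − (1/2)E[q₂] − 8 = 0.
Substituting E[q₂] and solving: E[c₂] = 16, so q₁ = (72 − 2·8 + 16)/(3/2) = 48.
q₂(medium-cost) = (72 − 11 − (1/2)·48) = 37.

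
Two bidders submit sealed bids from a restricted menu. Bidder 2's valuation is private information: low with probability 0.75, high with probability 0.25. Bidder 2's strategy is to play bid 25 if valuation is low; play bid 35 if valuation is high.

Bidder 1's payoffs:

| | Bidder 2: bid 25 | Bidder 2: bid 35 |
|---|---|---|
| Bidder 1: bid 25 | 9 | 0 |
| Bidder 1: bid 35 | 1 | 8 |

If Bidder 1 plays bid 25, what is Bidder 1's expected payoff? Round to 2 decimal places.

Take the expectation over Bidder 2's valuation, weighting each type's action by its prior probability.
E[bid 25] = 0.75·9 + 0.25·0 = 6.75 + 0 = 6.75

6.75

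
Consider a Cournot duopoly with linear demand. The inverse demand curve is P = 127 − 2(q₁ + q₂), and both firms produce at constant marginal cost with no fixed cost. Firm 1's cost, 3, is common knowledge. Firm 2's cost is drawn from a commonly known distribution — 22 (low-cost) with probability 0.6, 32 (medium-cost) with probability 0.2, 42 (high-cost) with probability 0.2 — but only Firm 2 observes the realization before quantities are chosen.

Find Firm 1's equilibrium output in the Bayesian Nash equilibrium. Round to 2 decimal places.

24.83

Type-c best response for Firm 2: q₂(c) = (127 − c)/4 − q₁/2.
Firm 1 maximizes expected profit; its first-order condition is 127 − 4q₁ − 2E[q₂] − 3 = 0.
Substituting E[q₂] and solving: E[c₂] = 28, so q₁ = (127 − 2·3 + 28)/6 = 24.8333.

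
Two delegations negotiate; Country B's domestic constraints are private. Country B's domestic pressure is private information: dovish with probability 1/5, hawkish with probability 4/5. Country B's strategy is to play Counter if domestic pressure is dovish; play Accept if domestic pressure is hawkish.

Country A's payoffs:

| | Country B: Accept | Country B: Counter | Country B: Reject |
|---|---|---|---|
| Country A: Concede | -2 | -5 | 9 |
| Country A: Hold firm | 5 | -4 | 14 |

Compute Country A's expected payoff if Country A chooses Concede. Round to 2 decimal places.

-2.60

Take the expectation over Country B's domestic pressure, weighting each type's action by its prior probability.
E[Concede] = 1/5·(-5) + 4/5·(-2) = (-1) + (-8/5) = -13/5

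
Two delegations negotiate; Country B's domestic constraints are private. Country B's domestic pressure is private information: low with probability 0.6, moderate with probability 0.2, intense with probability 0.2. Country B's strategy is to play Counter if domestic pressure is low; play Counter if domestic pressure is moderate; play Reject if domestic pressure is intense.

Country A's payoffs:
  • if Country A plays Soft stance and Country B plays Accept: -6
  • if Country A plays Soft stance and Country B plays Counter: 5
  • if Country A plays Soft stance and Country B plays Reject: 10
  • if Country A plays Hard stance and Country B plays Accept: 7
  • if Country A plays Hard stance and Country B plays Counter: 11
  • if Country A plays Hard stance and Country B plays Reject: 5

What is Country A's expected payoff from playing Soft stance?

6

E[Soft stance] = 0.6·5 + 0.2·5 + 0.2·10 = 3 + 1 + 2 = 6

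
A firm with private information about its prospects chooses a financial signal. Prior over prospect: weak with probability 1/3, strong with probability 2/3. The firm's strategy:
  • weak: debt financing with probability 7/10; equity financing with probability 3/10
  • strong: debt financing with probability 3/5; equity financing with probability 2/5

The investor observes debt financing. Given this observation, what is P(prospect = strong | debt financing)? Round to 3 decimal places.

P(debt financing) = (1/3)·(7/10) + (2/3)·(3/5) = 19/30
P(strong | debt financing) = ((2/3)·(3/5)) / (19/30) = (2/5) / (19/30) = 12/19

0.632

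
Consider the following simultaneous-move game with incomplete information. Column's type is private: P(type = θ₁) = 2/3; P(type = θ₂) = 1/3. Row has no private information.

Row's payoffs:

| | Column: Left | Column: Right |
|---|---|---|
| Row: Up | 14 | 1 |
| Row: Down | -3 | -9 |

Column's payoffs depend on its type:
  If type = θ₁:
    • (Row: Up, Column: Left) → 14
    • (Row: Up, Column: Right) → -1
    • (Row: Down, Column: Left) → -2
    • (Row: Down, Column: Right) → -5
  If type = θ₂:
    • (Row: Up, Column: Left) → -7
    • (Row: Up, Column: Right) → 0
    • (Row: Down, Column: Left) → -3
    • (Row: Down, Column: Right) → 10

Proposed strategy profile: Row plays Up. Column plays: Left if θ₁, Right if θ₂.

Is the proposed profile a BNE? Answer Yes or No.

Row plays Up: E[Up] = 2/3·(14) + 1/3·(1) = 29/3; E[Down] = -5. Best-responding. ✓
Column (type θ₁), facing Up: Left gives 14, Right gives -1. Proposed Left is best. ✓
Column (type θ₂), facing Up: Left gives -7, Right gives 0. Proposed Right is best. ✓

Yes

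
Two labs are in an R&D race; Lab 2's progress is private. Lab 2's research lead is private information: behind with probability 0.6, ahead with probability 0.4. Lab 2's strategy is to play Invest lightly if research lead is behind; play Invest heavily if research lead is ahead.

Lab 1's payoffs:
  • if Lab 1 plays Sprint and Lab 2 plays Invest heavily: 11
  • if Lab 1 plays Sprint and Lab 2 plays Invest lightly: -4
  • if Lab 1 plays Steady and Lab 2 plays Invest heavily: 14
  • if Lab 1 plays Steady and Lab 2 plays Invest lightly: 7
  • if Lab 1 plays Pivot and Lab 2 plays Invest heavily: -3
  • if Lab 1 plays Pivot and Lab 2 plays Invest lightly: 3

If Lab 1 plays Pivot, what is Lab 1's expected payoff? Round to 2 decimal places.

Take the expectation over Lab 2's research lead, weighting each type's action by its prior probability.
E[Pivot] = 0.6·3 + 0.4·(-3) = 1.8 + (-1.2) = 0.6

0.60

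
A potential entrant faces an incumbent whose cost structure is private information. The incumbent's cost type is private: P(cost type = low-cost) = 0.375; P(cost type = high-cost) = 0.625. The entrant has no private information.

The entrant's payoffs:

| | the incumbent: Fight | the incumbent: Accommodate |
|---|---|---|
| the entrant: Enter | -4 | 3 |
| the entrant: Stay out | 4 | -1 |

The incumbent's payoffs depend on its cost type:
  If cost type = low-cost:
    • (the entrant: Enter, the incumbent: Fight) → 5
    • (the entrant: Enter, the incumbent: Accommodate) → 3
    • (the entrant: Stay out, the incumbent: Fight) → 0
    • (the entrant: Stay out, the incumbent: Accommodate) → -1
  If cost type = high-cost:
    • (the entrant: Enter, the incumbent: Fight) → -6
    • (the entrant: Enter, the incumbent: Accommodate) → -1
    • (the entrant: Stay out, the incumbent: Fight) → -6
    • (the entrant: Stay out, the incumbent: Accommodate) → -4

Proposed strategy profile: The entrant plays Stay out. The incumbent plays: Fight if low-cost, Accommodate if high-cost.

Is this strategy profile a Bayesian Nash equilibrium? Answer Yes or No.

Yes

The entrant plays Stay out: E[Stay out] = 0.375·(4) + 0.625·(-1) = 0.875; E[Enter] = 0.375. Best-responding. ✓
The incumbent (cost type low-cost), facing Stay out: Fight gives 0, Accommodate gives -1. Proposed Fight is best. ✓
The incumbent (cost type high-cost), facing Stay out: Fight gives -6, Accommodate gives -4. Proposed Accommodate is best. ✓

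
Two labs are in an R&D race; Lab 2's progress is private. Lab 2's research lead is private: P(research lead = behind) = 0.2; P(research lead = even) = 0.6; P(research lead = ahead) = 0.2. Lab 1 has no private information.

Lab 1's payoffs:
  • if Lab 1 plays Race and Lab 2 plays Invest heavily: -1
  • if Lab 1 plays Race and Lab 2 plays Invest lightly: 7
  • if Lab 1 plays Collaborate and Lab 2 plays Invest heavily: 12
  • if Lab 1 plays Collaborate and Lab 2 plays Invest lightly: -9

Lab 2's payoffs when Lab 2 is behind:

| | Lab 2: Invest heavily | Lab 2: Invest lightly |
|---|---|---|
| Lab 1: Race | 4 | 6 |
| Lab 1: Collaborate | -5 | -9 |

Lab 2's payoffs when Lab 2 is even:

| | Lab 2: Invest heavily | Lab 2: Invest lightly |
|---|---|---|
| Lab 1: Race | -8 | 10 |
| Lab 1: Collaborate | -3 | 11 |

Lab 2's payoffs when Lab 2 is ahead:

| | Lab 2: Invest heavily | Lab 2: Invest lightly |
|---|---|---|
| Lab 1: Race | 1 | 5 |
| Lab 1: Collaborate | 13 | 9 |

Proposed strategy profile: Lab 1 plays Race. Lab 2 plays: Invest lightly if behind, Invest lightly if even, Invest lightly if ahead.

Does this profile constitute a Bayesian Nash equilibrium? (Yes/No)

Lab 1 plays Race: E[Race] = 0.2·(7) + 0.6·(7) + 0.2·(7) = 7; E[Collaborate] = -9. Best-responding. ✓
Lab 2 (research lead behind), facing Race: Invest heavily gives 4, Invest lightly gives 6. Proposed Invest lightly is best. ✓
Lab 2 (research lead even), facing Race: Invest heavily gives -8, Invest lightly gives 10. Proposed Invest lightly is best. ✓
Lab 2 (research lead ahead), facing Race: Invest heavily gives 1, Invest lightly gives 5. Proposed Invest lightly is best. ✓

Yes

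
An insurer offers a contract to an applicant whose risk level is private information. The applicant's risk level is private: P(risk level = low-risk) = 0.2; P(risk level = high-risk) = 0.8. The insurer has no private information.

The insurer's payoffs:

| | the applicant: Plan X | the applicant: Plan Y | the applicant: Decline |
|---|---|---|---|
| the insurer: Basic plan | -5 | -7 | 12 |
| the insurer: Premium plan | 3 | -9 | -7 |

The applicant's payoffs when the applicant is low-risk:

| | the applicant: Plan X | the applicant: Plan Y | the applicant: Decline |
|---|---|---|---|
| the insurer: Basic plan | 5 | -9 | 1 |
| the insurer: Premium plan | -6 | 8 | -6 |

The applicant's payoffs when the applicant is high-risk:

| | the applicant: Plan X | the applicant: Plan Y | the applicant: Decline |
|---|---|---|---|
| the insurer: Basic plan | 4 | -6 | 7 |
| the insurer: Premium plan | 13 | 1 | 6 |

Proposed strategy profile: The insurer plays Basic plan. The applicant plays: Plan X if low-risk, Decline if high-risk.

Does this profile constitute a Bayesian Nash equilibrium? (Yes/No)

A profile is a BNE iff every type of every player is best-responding given beliefs about the other side.
The insurer plays Basic plan: E[Basic plan] = 0.2·(-5) + 0.8·(12) = 8.6; E[Premium plan] = -5. Best-responding. ✓
The applicant (risk level low-risk), facing Basic plan: Plan X gives 5, Plan Y gives -9, Decline gives 1. Proposed Plan X is best. ✓
The applicant (risk level high-risk), facing Basic plan: Plan X gives 4, Plan Y gives -6, Decline gives 7. Proposed Decline is best. ✓

Yes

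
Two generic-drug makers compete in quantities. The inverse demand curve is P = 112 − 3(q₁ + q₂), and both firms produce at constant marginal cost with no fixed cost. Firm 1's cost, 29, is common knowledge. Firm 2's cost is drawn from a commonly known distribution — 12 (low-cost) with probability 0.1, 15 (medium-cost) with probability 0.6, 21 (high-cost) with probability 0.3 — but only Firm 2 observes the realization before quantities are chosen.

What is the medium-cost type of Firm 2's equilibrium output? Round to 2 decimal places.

Type-c best response for Firm 2: q₂(c) = (112 − c)/6 − q₁/2.
Firm 1 maximizes expected profit; its first-order condition is 112 − 6q₁ − 3E[q₂] − 29 = 0.
Substituting E[q₂] and solving: E[c₂] = 16.5, so q₁ = (112 − 2·29 + 16.5)/9 = 7.83333.
q₂(medium-cost) = (112 − 15 − 3·7.83333)/6 = 12.25.

12.25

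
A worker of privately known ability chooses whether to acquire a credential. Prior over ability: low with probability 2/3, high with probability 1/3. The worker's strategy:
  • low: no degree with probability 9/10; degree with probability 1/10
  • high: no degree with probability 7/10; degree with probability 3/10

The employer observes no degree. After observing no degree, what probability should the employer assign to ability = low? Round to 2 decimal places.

0.72

P(no degree) = (2/3)·(9/10) + (1/3)·(7/10) = 5/6
P(low | no degree) = ((2/3)·(9/10)) / (5/6) = (3/5) / (5/6) = 18/25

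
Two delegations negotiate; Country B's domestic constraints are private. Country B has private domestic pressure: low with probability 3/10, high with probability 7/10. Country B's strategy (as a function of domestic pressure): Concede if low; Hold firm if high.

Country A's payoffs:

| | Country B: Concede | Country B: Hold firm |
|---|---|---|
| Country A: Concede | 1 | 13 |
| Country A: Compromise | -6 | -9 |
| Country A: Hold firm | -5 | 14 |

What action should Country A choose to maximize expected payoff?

E[Concede] = 3/10·(1) + 7/10·(13) = 47/5
E[Compromise] = 3/10·(-6) + 7/10·(-9) = -81/10
E[Hold firm] = 3/10·(-5) + 7/10·(14) = 83/10
Best response: Concede (47/5 is the largest).

Concede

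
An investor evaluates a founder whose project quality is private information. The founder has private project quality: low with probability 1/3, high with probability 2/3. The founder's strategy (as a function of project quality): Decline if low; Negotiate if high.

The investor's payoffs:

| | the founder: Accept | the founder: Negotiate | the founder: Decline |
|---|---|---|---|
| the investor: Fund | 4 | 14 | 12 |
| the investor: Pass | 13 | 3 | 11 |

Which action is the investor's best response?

Fund

E[Fund] = 1/3·(12) + 2/3·(14) = 40/3
E[Pass] = 1/3·(11) + 2/3·(3) = 17/3
Best response: Fund (40/3 is the largest).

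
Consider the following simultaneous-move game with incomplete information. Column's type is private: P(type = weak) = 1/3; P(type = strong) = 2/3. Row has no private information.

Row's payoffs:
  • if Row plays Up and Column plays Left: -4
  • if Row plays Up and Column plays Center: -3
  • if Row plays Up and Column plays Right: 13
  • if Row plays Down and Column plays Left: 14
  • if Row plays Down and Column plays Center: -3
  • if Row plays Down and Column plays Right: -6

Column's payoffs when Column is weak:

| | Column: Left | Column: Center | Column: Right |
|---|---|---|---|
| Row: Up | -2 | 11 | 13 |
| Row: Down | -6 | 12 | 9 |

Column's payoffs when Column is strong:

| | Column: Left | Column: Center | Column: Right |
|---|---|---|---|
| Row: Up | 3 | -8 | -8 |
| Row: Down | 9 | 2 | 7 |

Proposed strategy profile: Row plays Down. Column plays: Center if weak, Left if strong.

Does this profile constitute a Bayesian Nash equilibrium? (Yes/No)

Yes

Row plays Down: E[Down] = 1/3·(-3) + 2/3·(14) = 25/3; E[Up] = -11/3. Best-responding. ✓
Column (type weak), facing Down: Left gives -6, Center gives 12, Right gives 9. Proposed Center is best. ✓
Column (type strong), facing Down: Left gives 9, Center gives 2, Right gives 7. Proposed Left is best. ✓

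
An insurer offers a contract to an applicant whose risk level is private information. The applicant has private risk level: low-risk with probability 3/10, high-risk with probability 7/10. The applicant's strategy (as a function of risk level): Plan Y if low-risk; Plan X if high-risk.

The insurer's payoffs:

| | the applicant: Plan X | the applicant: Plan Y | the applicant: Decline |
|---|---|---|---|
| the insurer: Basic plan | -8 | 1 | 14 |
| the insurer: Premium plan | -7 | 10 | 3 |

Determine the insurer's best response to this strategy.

Premium plan

E[Basic plan] = 3/10·(1) + 7/10·(-8) = -53/10
E[Premium plan] = 3/10·(10) + 7/10·(-7) = -19/10
Best response: Premium plan (-19/10 is the largest).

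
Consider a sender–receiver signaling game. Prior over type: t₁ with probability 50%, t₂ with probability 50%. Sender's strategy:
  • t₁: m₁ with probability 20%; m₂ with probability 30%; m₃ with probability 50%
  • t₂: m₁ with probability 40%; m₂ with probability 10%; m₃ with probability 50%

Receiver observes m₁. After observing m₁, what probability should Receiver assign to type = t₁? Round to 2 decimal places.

Apply Bayes' rule using the sender's strategy as the likelihood.
P(m₁) = 0.5·0.2 + 0.5·0.4 = 0.3
P(t₁ | m₁) = (0.5·0.2) / 0.3 = 0.1 / 0.3 = 0.333333

0.33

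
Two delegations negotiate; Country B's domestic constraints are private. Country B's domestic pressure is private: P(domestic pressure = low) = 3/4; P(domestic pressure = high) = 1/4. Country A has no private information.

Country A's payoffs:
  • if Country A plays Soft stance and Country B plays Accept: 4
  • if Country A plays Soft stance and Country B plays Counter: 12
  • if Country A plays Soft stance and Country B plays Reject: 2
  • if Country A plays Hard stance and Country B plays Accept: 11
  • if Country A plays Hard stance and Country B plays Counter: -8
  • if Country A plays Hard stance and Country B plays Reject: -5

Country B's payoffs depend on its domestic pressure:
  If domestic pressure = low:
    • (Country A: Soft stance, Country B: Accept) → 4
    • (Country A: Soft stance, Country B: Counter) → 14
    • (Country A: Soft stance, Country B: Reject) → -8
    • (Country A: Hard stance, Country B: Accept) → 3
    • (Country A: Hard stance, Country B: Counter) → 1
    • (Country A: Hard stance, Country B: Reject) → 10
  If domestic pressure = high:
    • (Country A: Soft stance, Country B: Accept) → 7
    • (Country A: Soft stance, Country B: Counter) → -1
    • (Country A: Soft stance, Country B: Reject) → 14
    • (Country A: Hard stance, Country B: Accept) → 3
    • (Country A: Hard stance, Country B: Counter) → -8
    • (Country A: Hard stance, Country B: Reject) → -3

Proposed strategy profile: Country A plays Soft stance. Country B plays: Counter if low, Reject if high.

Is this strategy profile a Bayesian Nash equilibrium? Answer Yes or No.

Yes

Country A plays Soft stance: E[Soft stance] = 3/4·(12) + 1/4·(2) = 19/2; E[Hard stance] = -29/4. Best-responding. ✓
Country B (domestic pressure low), facing Soft stance: Accept gives 4, Counter gives 14, Reject gives -8. Proposed Counter is best. ✓
Country B (domestic pressure high), facing Soft stance: Accept gives 7, Counter gives -1, Reject gives 14. Proposed Reject is best. ✓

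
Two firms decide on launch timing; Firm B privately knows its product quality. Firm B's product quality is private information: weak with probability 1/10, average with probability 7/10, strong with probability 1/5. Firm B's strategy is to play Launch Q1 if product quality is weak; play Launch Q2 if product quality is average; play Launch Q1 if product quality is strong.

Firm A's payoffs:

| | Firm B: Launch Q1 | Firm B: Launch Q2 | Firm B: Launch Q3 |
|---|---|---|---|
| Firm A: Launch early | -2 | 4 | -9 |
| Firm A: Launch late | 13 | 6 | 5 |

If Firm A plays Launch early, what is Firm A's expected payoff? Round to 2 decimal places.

2.20

E[Launch early] = 1/10·(-2) + 7/10·4 + 1/5·(-2) = (-1/5) + 14/5 + (-2/5) = 11/5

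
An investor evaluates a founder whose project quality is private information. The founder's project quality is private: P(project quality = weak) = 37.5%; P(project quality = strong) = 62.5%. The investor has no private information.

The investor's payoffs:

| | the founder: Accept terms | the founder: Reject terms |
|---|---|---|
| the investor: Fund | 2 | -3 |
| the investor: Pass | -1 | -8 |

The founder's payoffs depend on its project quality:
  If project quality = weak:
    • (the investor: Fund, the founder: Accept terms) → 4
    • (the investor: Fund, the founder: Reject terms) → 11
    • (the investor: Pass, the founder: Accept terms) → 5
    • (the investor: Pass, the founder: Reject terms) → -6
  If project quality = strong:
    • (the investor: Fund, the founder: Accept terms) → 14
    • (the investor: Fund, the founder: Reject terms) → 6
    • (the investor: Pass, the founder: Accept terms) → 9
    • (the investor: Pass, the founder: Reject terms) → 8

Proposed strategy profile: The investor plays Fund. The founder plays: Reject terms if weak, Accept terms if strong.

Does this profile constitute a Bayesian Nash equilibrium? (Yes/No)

The investor plays Fund: E[Fund] = 0.375·(-3) + 0.625·(2) = 0.125; E[Pass] = -3.625. Best-responding. ✓
The founder (project quality weak), facing Fund: Accept terms gives 4, Reject terms gives 11. Proposed Reject terms is best. ✓
The founder (project quality strong), facing Fund: Accept terms gives 14, Reject terms gives 6. Proposed Accept terms is best. ✓

Yes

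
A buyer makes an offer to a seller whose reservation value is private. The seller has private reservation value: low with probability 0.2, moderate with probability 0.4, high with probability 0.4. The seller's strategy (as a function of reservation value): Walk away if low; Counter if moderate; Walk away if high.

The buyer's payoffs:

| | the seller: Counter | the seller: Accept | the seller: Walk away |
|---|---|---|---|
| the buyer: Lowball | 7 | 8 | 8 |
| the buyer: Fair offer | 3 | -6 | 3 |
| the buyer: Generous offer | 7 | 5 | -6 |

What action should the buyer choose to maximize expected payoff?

Lowball

E[Lowball] = 0.2·(8) + 0.4·(7) + 0.4·(8) = 7.6
E[Fair offer] = 0.2·(3) + 0.4·(3) + 0.4·(3) = 3
E[Generous offer] = 0.2·(-6) + 0.4·(7) + 0.4·(-6) = -0.8
Best response: Lowball (7.6 is the largest).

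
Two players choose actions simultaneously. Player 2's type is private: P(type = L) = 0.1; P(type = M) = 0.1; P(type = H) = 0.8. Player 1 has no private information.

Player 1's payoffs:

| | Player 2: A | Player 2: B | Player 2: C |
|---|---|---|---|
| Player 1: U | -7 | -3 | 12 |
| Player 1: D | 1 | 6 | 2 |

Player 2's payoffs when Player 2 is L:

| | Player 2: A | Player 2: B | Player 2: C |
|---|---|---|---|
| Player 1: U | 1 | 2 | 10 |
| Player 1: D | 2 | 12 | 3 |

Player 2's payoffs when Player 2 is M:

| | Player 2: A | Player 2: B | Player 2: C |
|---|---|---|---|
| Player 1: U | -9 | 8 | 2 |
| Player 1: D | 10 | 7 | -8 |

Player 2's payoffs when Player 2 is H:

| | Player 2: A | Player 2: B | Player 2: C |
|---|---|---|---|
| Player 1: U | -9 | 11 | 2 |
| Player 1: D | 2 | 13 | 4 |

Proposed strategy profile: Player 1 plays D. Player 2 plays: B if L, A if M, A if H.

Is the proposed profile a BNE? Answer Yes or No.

Player 1 plays D: E[D] = 0.1·(6) + 0.1·(1) + 0.8·(1) = 1.5; E[U] = -6.6. Best-responding. ✓
Player 2 (type L), facing D: A gives 2, B gives 12, C gives 3. Proposed B is best. ✓
Player 2 (type M), facing D: A gives 10, B gives 7, C gives -8. Proposed A is best. ✓
Player 2 (type H), facing D: A gives 2, B gives 13, C gives 4. Proposed A is not best — profitable deviation exists. ✗

No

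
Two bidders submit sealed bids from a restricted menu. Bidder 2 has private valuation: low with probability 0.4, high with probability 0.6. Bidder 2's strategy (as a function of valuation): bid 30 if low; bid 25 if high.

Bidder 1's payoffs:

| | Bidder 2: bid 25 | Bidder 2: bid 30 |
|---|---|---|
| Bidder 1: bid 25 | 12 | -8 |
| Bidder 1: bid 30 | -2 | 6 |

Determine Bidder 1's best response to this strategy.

bid 25

E[bid 25] = 0.4·(-8) + 0.6·(12) = 4
E[bid 30] = 0.4·(6) + 0.6·(-2) = 1.2
Best response: bid 25 (4 is the largest).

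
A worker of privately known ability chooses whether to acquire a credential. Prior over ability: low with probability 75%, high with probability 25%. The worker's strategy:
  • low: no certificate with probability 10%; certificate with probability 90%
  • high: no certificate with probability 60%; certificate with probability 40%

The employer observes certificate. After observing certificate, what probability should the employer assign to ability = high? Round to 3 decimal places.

P(certificate) = 0.75·0.9 + 0.25·0.4 = 0.775
P(high | certificate) = (0.25·0.4) / 0.775 = 0.1 / 0.775 = 0.129032

0.129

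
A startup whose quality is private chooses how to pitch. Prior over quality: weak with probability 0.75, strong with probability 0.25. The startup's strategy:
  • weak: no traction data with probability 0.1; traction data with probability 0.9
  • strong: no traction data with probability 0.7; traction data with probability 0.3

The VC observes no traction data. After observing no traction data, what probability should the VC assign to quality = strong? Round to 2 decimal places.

Apply Bayes' rule using the sender's strategy as the likelihood.
P(no traction data) = 0.75·0.1 + 0.25·0.7 = 0.25
P(strong | no traction data) = (0.25·0.7) / 0.25 = 0.175 / 0.25 = 0.7

0.70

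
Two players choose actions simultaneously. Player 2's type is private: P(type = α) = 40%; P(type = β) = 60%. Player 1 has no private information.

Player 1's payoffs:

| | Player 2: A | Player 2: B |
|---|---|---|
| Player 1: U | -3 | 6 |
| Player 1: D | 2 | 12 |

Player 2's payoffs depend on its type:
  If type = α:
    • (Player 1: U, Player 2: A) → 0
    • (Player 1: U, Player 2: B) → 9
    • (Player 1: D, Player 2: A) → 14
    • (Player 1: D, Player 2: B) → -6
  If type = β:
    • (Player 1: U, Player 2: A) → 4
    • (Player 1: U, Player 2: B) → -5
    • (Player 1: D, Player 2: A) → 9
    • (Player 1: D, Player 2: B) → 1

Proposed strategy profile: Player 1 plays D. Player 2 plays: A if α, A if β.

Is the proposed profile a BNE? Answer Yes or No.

A profile is a BNE iff every type of every player is best-responding given beliefs about the other side.
Player 1 plays D: E[D] = 0.4·(2) + 0.6·(2) = 2; E[U] = -3. Best-responding. ✓
Player 2 (type α), facing D: A gives 14, B gives -6. Proposed A is best. ✓
Player 2 (type β), facing D: A gives 9, B gives 1. Proposed A is best. ✓

Yes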